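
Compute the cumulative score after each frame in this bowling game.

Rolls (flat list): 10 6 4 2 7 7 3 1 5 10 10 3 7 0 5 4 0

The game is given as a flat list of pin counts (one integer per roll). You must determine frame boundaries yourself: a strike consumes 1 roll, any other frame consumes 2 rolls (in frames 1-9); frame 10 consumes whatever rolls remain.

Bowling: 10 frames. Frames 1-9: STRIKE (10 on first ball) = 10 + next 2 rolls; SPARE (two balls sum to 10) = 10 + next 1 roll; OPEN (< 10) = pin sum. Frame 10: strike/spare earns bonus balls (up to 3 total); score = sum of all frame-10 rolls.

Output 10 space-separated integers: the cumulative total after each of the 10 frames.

Answer: 20 32 41 52 58 81 101 111 116 120

Derivation:
Frame 1: STRIKE. 10 + next two rolls (6+4) = 20. Cumulative: 20
Frame 2: SPARE (6+4=10). 10 + next roll (2) = 12. Cumulative: 32
Frame 3: OPEN (2+7=9). Cumulative: 41
Frame 4: SPARE (7+3=10). 10 + next roll (1) = 11. Cumulative: 52
Frame 5: OPEN (1+5=6). Cumulative: 58
Frame 6: STRIKE. 10 + next two rolls (10+3) = 23. Cumulative: 81
Frame 7: STRIKE. 10 + next two rolls (3+7) = 20. Cumulative: 101
Frame 8: SPARE (3+7=10). 10 + next roll (0) = 10. Cumulative: 111
Frame 9: OPEN (0+5=5). Cumulative: 116
Frame 10: OPEN. Sum of all frame-10 rolls (4+0) = 4. Cumulative: 120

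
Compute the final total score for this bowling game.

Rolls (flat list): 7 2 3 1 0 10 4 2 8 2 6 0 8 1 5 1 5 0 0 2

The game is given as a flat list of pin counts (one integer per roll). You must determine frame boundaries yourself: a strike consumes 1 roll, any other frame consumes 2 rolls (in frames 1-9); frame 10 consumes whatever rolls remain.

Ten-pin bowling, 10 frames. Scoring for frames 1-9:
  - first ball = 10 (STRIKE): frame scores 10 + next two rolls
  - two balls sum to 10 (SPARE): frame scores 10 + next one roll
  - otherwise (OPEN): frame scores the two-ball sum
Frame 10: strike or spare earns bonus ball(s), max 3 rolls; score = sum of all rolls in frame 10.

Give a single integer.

Answer: 77

Derivation:
Frame 1: OPEN (7+2=9). Cumulative: 9
Frame 2: OPEN (3+1=4). Cumulative: 13
Frame 3: SPARE (0+10=10). 10 + next roll (4) = 14. Cumulative: 27
Frame 4: OPEN (4+2=6). Cumulative: 33
Frame 5: SPARE (8+2=10). 10 + next roll (6) = 16. Cumulative: 49
Frame 6: OPEN (6+0=6). Cumulative: 55
Frame 7: OPEN (8+1=9). Cumulative: 64
Frame 8: OPEN (5+1=6). Cumulative: 70
Frame 9: OPEN (5+0=5). Cumulative: 75
Frame 10: OPEN. Sum of all frame-10 rolls (0+2) = 2. Cumulative: 77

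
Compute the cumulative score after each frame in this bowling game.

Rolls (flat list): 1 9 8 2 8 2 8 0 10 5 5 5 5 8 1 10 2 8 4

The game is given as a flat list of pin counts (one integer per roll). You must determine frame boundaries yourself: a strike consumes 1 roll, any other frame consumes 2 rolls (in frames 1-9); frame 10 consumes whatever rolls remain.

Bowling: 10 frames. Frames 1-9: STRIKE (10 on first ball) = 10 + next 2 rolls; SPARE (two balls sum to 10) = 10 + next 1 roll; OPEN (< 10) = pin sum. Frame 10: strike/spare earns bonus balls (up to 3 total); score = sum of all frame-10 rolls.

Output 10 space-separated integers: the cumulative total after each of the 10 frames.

Frame 1: SPARE (1+9=10). 10 + next roll (8) = 18. Cumulative: 18
Frame 2: SPARE (8+2=10). 10 + next roll (8) = 18. Cumulative: 36
Frame 3: SPARE (8+2=10). 10 + next roll (8) = 18. Cumulative: 54
Frame 4: OPEN (8+0=8). Cumulative: 62
Frame 5: STRIKE. 10 + next two rolls (5+5) = 20. Cumulative: 82
Frame 6: SPARE (5+5=10). 10 + next roll (5) = 15. Cumulative: 97
Frame 7: SPARE (5+5=10). 10 + next roll (8) = 18. Cumulative: 115
Frame 8: OPEN (8+1=9). Cumulative: 124
Frame 9: STRIKE. 10 + next two rolls (2+8) = 20. Cumulative: 144
Frame 10: SPARE. Sum of all frame-10 rolls (2+8+4) = 14. Cumulative: 158

Answer: 18 36 54 62 82 97 115 124 144 158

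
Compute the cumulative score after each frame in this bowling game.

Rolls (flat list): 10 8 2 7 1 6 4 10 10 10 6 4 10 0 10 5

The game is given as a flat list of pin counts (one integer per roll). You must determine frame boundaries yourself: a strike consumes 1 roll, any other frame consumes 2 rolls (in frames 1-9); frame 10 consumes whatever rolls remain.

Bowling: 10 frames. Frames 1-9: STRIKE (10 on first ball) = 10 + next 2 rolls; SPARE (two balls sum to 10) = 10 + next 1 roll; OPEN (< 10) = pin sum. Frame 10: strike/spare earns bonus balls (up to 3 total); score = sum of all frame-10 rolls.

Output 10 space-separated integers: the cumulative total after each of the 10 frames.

Answer: 20 37 45 65 95 121 141 161 181 196

Derivation:
Frame 1: STRIKE. 10 + next two rolls (8+2) = 20. Cumulative: 20
Frame 2: SPARE (8+2=10). 10 + next roll (7) = 17. Cumulative: 37
Frame 3: OPEN (7+1=8). Cumulative: 45
Frame 4: SPARE (6+4=10). 10 + next roll (10) = 20. Cumulative: 65
Frame 5: STRIKE. 10 + next two rolls (10+10) = 30. Cumulative: 95
Frame 6: STRIKE. 10 + next two rolls (10+6) = 26. Cumulative: 121
Frame 7: STRIKE. 10 + next two rolls (6+4) = 20. Cumulative: 141
Frame 8: SPARE (6+4=10). 10 + next roll (10) = 20. Cumulative: 161
Frame 9: STRIKE. 10 + next two rolls (0+10) = 20. Cumulative: 181
Frame 10: SPARE. Sum of all frame-10 rolls (0+10+5) = 15. Cumulative: 196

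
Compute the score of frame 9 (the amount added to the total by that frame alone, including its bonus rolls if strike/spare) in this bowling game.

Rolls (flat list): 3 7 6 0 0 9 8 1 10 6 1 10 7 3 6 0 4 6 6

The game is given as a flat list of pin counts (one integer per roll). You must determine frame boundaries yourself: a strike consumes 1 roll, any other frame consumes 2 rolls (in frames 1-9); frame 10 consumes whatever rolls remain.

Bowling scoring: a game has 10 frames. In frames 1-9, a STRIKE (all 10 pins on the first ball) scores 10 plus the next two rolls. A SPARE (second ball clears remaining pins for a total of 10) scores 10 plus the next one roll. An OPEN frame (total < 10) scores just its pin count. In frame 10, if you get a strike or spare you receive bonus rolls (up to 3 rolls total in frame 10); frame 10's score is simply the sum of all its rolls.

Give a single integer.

Answer: 6

Derivation:
Frame 1: SPARE (3+7=10). 10 + next roll (6) = 16. Cumulative: 16
Frame 2: OPEN (6+0=6). Cumulative: 22
Frame 3: OPEN (0+9=9). Cumulative: 31
Frame 4: OPEN (8+1=9). Cumulative: 40
Frame 5: STRIKE. 10 + next two rolls (6+1) = 17. Cumulative: 57
Frame 6: OPEN (6+1=7). Cumulative: 64
Frame 7: STRIKE. 10 + next two rolls (7+3) = 20. Cumulative: 84
Frame 8: SPARE (7+3=10). 10 + next roll (6) = 16. Cumulative: 100
Frame 9: OPEN (6+0=6). Cumulative: 106
Frame 10: SPARE. Sum of all frame-10 rolls (4+6+6) = 16. Cumulative: 122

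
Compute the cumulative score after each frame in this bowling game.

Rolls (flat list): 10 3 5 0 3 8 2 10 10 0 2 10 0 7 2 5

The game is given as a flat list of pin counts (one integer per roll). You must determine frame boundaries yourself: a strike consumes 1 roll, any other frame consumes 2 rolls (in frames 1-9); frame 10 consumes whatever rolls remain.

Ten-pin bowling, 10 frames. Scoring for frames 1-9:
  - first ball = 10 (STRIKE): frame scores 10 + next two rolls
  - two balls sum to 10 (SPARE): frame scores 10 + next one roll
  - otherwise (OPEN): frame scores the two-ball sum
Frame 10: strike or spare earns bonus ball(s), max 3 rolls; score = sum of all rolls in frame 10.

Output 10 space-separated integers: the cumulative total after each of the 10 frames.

Answer: 18 26 29 49 69 81 83 100 107 114

Derivation:
Frame 1: STRIKE. 10 + next two rolls (3+5) = 18. Cumulative: 18
Frame 2: OPEN (3+5=8). Cumulative: 26
Frame 3: OPEN (0+3=3). Cumulative: 29
Frame 4: SPARE (8+2=10). 10 + next roll (10) = 20. Cumulative: 49
Frame 5: STRIKE. 10 + next two rolls (10+0) = 20. Cumulative: 69
Frame 6: STRIKE. 10 + next two rolls (0+2) = 12. Cumulative: 81
Frame 7: OPEN (0+2=2). Cumulative: 83
Frame 8: STRIKE. 10 + next two rolls (0+7) = 17. Cumulative: 100
Frame 9: OPEN (0+7=7). Cumulative: 107
Frame 10: OPEN. Sum of all frame-10 rolls (2+5) = 7. Cumulative: 114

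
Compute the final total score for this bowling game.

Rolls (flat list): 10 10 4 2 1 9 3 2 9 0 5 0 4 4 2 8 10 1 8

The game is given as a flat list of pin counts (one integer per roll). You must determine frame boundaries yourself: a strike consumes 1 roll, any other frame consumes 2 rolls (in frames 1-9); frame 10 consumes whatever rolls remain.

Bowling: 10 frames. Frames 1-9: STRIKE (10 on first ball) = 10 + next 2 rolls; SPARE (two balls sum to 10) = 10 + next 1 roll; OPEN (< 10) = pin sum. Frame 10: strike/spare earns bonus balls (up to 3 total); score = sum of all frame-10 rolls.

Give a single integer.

Answer: 125

Derivation:
Frame 1: STRIKE. 10 + next two rolls (10+4) = 24. Cumulative: 24
Frame 2: STRIKE. 10 + next two rolls (4+2) = 16. Cumulative: 40
Frame 3: OPEN (4+2=6). Cumulative: 46
Frame 4: SPARE (1+9=10). 10 + next roll (3) = 13. Cumulative: 59
Frame 5: OPEN (3+2=5). Cumulative: 64
Frame 6: OPEN (9+0=9). Cumulative: 73
Frame 7: OPEN (5+0=5). Cumulative: 78
Frame 8: OPEN (4+4=8). Cumulative: 86
Frame 9: SPARE (2+8=10). 10 + next roll (10) = 20. Cumulative: 106
Frame 10: STRIKE. Sum of all frame-10 rolls (10+1+8) = 19. Cumulative: 125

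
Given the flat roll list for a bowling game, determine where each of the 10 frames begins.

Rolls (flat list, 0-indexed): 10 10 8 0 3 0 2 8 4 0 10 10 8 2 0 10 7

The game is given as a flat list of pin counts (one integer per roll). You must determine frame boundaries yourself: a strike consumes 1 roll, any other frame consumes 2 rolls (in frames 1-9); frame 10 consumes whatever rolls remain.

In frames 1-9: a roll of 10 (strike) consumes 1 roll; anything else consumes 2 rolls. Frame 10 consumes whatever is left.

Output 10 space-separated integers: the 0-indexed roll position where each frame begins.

Answer: 0 1 2 4 6 8 10 11 12 14

Derivation:
Frame 1 starts at roll index 0: roll=10 (strike), consumes 1 roll
Frame 2 starts at roll index 1: roll=10 (strike), consumes 1 roll
Frame 3 starts at roll index 2: rolls=8,0 (sum=8), consumes 2 rolls
Frame 4 starts at roll index 4: rolls=3,0 (sum=3), consumes 2 rolls
Frame 5 starts at roll index 6: rolls=2,8 (sum=10), consumes 2 rolls
Frame 6 starts at roll index 8: rolls=4,0 (sum=4), consumes 2 rolls
Frame 7 starts at roll index 10: roll=10 (strike), consumes 1 roll
Frame 8 starts at roll index 11: roll=10 (strike), consumes 1 roll
Frame 9 starts at roll index 12: rolls=8,2 (sum=10), consumes 2 rolls
Frame 10 starts at roll index 14: 3 remaining rolls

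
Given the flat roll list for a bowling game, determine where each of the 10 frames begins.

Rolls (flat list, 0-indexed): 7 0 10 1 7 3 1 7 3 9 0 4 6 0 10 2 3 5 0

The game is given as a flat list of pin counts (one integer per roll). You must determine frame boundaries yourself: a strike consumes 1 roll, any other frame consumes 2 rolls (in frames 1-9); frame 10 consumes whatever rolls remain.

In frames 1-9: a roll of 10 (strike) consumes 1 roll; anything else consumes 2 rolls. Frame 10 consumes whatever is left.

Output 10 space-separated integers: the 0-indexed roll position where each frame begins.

Frame 1 starts at roll index 0: rolls=7,0 (sum=7), consumes 2 rolls
Frame 2 starts at roll index 2: roll=10 (strike), consumes 1 roll
Frame 3 starts at roll index 3: rolls=1,7 (sum=8), consumes 2 rolls
Frame 4 starts at roll index 5: rolls=3,1 (sum=4), consumes 2 rolls
Frame 5 starts at roll index 7: rolls=7,3 (sum=10), consumes 2 rolls
Frame 6 starts at roll index 9: rolls=9,0 (sum=9), consumes 2 rolls
Frame 7 starts at roll index 11: rolls=4,6 (sum=10), consumes 2 rolls
Frame 8 starts at roll index 13: rolls=0,10 (sum=10), consumes 2 rolls
Frame 9 starts at roll index 15: rolls=2,3 (sum=5), consumes 2 rolls
Frame 10 starts at roll index 17: 2 remaining rolls

Answer: 0 2 3 5 7 9 11 13 15 17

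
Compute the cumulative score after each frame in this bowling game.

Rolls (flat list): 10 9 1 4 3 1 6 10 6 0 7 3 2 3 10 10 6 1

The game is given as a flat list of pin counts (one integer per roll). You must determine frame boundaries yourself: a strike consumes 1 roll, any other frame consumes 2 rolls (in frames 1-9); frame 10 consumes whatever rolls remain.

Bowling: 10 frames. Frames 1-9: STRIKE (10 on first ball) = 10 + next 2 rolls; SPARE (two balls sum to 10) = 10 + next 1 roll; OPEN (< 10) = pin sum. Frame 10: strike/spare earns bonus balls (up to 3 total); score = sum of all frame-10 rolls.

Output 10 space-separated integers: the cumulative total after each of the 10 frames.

Frame 1: STRIKE. 10 + next two rolls (9+1) = 20. Cumulative: 20
Frame 2: SPARE (9+1=10). 10 + next roll (4) = 14. Cumulative: 34
Frame 3: OPEN (4+3=7). Cumulative: 41
Frame 4: OPEN (1+6=7). Cumulative: 48
Frame 5: STRIKE. 10 + next two rolls (6+0) = 16. Cumulative: 64
Frame 6: OPEN (6+0=6). Cumulative: 70
Frame 7: SPARE (7+3=10). 10 + next roll (2) = 12. Cumulative: 82
Frame 8: OPEN (2+3=5). Cumulative: 87
Frame 9: STRIKE. 10 + next two rolls (10+6) = 26. Cumulative: 113
Frame 10: STRIKE. Sum of all frame-10 rolls (10+6+1) = 17. Cumulative: 130

Answer: 20 34 41 48 64 70 82 87 113 130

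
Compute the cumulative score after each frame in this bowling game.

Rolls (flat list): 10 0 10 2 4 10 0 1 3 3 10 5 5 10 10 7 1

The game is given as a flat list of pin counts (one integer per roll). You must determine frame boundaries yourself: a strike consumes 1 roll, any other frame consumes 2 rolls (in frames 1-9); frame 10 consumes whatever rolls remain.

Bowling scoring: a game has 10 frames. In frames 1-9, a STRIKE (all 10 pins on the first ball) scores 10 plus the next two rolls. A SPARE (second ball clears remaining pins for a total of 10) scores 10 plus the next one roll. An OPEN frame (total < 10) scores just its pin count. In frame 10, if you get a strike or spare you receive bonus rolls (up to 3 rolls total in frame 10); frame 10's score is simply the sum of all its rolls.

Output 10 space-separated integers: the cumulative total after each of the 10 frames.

Frame 1: STRIKE. 10 + next two rolls (0+10) = 20. Cumulative: 20
Frame 2: SPARE (0+10=10). 10 + next roll (2) = 12. Cumulative: 32
Frame 3: OPEN (2+4=6). Cumulative: 38
Frame 4: STRIKE. 10 + next two rolls (0+1) = 11. Cumulative: 49
Frame 5: OPEN (0+1=1). Cumulative: 50
Frame 6: OPEN (3+3=6). Cumulative: 56
Frame 7: STRIKE. 10 + next two rolls (5+5) = 20. Cumulative: 76
Frame 8: SPARE (5+5=10). 10 + next roll (10) = 20. Cumulative: 96
Frame 9: STRIKE. 10 + next two rolls (10+7) = 27. Cumulative: 123
Frame 10: STRIKE. Sum of all frame-10 rolls (10+7+1) = 18. Cumulative: 141

Answer: 20 32 38 49 50 56 76 96 123 141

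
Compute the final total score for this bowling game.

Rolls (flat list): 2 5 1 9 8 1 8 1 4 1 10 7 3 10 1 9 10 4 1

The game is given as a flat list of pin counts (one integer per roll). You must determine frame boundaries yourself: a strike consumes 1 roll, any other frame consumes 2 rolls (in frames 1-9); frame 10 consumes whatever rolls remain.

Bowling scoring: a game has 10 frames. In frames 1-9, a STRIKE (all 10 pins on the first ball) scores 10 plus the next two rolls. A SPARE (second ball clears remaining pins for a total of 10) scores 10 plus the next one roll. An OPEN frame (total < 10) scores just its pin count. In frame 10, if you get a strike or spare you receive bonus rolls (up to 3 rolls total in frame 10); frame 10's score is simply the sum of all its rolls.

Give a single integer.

Answer: 143

Derivation:
Frame 1: OPEN (2+5=7). Cumulative: 7
Frame 2: SPARE (1+9=10). 10 + next roll (8) = 18. Cumulative: 25
Frame 3: OPEN (8+1=9). Cumulative: 34
Frame 4: OPEN (8+1=9). Cumulative: 43
Frame 5: OPEN (4+1=5). Cumulative: 48
Frame 6: STRIKE. 10 + next two rolls (7+3) = 20. Cumulative: 68
Frame 7: SPARE (7+3=10). 10 + next roll (10) = 20. Cumulative: 88
Frame 8: STRIKE. 10 + next two rolls (1+9) = 20. Cumulative: 108
Frame 9: SPARE (1+9=10). 10 + next roll (10) = 20. Cumulative: 128
Frame 10: STRIKE. Sum of all frame-10 rolls (10+4+1) = 15. Cumulative: 143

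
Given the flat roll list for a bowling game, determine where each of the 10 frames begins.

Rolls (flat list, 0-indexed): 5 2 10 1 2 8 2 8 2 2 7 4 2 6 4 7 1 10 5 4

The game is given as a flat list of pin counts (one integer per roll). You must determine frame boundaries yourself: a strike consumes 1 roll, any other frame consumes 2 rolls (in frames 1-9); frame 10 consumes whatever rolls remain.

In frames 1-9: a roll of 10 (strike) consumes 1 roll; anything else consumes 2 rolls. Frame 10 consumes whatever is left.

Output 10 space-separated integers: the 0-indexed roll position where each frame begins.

Frame 1 starts at roll index 0: rolls=5,2 (sum=7), consumes 2 rolls
Frame 2 starts at roll index 2: roll=10 (strike), consumes 1 roll
Frame 3 starts at roll index 3: rolls=1,2 (sum=3), consumes 2 rolls
Frame 4 starts at roll index 5: rolls=8,2 (sum=10), consumes 2 rolls
Frame 5 starts at roll index 7: rolls=8,2 (sum=10), consumes 2 rolls
Frame 6 starts at roll index 9: rolls=2,7 (sum=9), consumes 2 rolls
Frame 7 starts at roll index 11: rolls=4,2 (sum=6), consumes 2 rolls
Frame 8 starts at roll index 13: rolls=6,4 (sum=10), consumes 2 rolls
Frame 9 starts at roll index 15: rolls=7,1 (sum=8), consumes 2 rolls
Frame 10 starts at roll index 17: 3 remaining rolls

Answer: 0 2 3 5 7 9 11 13 15 17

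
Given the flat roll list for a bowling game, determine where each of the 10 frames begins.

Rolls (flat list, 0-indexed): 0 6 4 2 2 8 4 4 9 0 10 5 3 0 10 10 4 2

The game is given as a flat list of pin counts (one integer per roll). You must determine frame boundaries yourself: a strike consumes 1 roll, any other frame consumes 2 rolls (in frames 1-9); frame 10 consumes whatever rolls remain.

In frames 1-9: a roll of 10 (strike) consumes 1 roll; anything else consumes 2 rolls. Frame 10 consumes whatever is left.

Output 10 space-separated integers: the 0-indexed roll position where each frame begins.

Answer: 0 2 4 6 8 10 11 13 15 16

Derivation:
Frame 1 starts at roll index 0: rolls=0,6 (sum=6), consumes 2 rolls
Frame 2 starts at roll index 2: rolls=4,2 (sum=6), consumes 2 rolls
Frame 3 starts at roll index 4: rolls=2,8 (sum=10), consumes 2 rolls
Frame 4 starts at roll index 6: rolls=4,4 (sum=8), consumes 2 rolls
Frame 5 starts at roll index 8: rolls=9,0 (sum=9), consumes 2 rolls
Frame 6 starts at roll index 10: roll=10 (strike), consumes 1 roll
Frame 7 starts at roll index 11: rolls=5,3 (sum=8), consumes 2 rolls
Frame 8 starts at roll index 13: rolls=0,10 (sum=10), consumes 2 rolls
Frame 9 starts at roll index 15: roll=10 (strike), consumes 1 roll
Frame 10 starts at roll index 16: 2 remaining rolls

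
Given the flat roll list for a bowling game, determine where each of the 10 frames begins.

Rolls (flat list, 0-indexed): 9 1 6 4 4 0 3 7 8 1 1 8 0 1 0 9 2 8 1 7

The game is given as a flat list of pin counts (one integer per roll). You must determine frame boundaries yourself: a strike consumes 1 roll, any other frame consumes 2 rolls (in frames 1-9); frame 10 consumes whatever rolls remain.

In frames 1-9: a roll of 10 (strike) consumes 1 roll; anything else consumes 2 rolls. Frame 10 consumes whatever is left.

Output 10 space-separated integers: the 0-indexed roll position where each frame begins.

Answer: 0 2 4 6 8 10 12 14 16 18

Derivation:
Frame 1 starts at roll index 0: rolls=9,1 (sum=10), consumes 2 rolls
Frame 2 starts at roll index 2: rolls=6,4 (sum=10), consumes 2 rolls
Frame 3 starts at roll index 4: rolls=4,0 (sum=4), consumes 2 rolls
Frame 4 starts at roll index 6: rolls=3,7 (sum=10), consumes 2 rolls
Frame 5 starts at roll index 8: rolls=8,1 (sum=9), consumes 2 rolls
Frame 6 starts at roll index 10: rolls=1,8 (sum=9), consumes 2 rolls
Frame 7 starts at roll index 12: rolls=0,1 (sum=1), consumes 2 rolls
Frame 8 starts at roll index 14: rolls=0,9 (sum=9), consumes 2 rolls
Frame 9 starts at roll index 16: rolls=2,8 (sum=10), consumes 2 rolls
Frame 10 starts at roll index 18: 2 remaining rolls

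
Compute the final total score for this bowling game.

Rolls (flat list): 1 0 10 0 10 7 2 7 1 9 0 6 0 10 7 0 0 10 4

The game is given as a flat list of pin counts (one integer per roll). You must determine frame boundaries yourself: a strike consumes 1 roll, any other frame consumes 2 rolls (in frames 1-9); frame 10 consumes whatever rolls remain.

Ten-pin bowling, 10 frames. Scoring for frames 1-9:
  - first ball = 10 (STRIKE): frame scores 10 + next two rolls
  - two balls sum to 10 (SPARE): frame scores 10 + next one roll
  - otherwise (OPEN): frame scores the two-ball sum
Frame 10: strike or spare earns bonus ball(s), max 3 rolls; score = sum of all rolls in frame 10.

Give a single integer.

Frame 1: OPEN (1+0=1). Cumulative: 1
Frame 2: STRIKE. 10 + next two rolls (0+10) = 20. Cumulative: 21
Frame 3: SPARE (0+10=10). 10 + next roll (7) = 17. Cumulative: 38
Frame 4: OPEN (7+2=9). Cumulative: 47
Frame 5: OPEN (7+1=8). Cumulative: 55
Frame 6: OPEN (9+0=9). Cumulative: 64
Frame 7: OPEN (6+0=6). Cumulative: 70
Frame 8: STRIKE. 10 + next two rolls (7+0) = 17. Cumulative: 87
Frame 9: OPEN (7+0=7). Cumulative: 94
Frame 10: SPARE. Sum of all frame-10 rolls (0+10+4) = 14. Cumulative: 108

Answer: 108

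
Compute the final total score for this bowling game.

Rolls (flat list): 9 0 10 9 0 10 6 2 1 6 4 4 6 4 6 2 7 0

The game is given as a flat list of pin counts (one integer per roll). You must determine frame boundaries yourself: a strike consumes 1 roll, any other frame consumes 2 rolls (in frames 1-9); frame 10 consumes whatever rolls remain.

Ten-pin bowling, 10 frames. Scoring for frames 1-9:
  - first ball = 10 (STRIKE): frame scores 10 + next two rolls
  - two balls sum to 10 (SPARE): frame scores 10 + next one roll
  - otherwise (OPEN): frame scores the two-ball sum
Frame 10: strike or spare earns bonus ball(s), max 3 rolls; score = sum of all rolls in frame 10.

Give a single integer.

Answer: 109

Derivation:
Frame 1: OPEN (9+0=9). Cumulative: 9
Frame 2: STRIKE. 10 + next two rolls (9+0) = 19. Cumulative: 28
Frame 3: OPEN (9+0=9). Cumulative: 37
Frame 4: STRIKE. 10 + next two rolls (6+2) = 18. Cumulative: 55
Frame 5: OPEN (6+2=8). Cumulative: 63
Frame 6: OPEN (1+6=7). Cumulative: 70
Frame 7: OPEN (4+4=8). Cumulative: 78
Frame 8: SPARE (6+4=10). 10 + next roll (6) = 16. Cumulative: 94
Frame 9: OPEN (6+2=8). Cumulative: 102
Frame 10: OPEN. Sum of all frame-10 rolls (7+0) = 7. Cumulative: 109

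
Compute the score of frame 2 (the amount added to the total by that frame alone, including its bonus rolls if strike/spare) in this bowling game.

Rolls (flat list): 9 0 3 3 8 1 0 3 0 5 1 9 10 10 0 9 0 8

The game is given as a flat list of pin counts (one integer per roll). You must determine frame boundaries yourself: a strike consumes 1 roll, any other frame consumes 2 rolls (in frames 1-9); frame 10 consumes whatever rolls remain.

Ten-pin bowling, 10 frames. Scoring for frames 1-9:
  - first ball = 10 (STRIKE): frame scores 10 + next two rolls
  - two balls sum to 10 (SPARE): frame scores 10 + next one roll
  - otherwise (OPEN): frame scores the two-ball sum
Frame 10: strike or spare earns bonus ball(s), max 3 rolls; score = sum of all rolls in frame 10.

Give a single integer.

Answer: 6

Derivation:
Frame 1: OPEN (9+0=9). Cumulative: 9
Frame 2: OPEN (3+3=6). Cumulative: 15
Frame 3: OPEN (8+1=9). Cumulative: 24
Frame 4: OPEN (0+3=3). Cumulative: 27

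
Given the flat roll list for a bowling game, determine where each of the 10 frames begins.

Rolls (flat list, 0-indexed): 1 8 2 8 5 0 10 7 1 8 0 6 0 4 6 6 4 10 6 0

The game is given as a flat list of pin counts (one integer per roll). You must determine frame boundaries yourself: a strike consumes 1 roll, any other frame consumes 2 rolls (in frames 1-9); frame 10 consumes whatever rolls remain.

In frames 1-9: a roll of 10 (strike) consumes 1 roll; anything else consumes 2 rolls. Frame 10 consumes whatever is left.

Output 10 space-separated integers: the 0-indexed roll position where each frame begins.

Answer: 0 2 4 6 7 9 11 13 15 17

Derivation:
Frame 1 starts at roll index 0: rolls=1,8 (sum=9), consumes 2 rolls
Frame 2 starts at roll index 2: rolls=2,8 (sum=10), consumes 2 rolls
Frame 3 starts at roll index 4: rolls=5,0 (sum=5), consumes 2 rolls
Frame 4 starts at roll index 6: roll=10 (strike), consumes 1 roll
Frame 5 starts at roll index 7: rolls=7,1 (sum=8), consumes 2 rolls
Frame 6 starts at roll index 9: rolls=8,0 (sum=8), consumes 2 rolls
Frame 7 starts at roll index 11: rolls=6,0 (sum=6), consumes 2 rolls
Frame 8 starts at roll index 13: rolls=4,6 (sum=10), consumes 2 rolls
Frame 9 starts at roll index 15: rolls=6,4 (sum=10), consumes 2 rolls
Frame 10 starts at roll index 17: 3 remaining rolls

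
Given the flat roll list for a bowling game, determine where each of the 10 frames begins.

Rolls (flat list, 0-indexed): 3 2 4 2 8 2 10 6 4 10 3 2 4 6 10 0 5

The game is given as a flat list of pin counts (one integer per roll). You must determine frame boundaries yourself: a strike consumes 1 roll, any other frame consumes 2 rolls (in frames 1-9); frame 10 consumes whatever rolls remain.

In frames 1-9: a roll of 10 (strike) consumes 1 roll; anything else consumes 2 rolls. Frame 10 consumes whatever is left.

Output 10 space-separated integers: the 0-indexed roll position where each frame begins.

Frame 1 starts at roll index 0: rolls=3,2 (sum=5), consumes 2 rolls
Frame 2 starts at roll index 2: rolls=4,2 (sum=6), consumes 2 rolls
Frame 3 starts at roll index 4: rolls=8,2 (sum=10), consumes 2 rolls
Frame 4 starts at roll index 6: roll=10 (strike), consumes 1 roll
Frame 5 starts at roll index 7: rolls=6,4 (sum=10), consumes 2 rolls
Frame 6 starts at roll index 9: roll=10 (strike), consumes 1 roll
Frame 7 starts at roll index 10: rolls=3,2 (sum=5), consumes 2 rolls
Frame 8 starts at roll index 12: rolls=4,6 (sum=10), consumes 2 rolls
Frame 9 starts at roll index 14: roll=10 (strike), consumes 1 roll
Frame 10 starts at roll index 15: 2 remaining rolls

Answer: 0 2 4 6 7 9 10 12 14 15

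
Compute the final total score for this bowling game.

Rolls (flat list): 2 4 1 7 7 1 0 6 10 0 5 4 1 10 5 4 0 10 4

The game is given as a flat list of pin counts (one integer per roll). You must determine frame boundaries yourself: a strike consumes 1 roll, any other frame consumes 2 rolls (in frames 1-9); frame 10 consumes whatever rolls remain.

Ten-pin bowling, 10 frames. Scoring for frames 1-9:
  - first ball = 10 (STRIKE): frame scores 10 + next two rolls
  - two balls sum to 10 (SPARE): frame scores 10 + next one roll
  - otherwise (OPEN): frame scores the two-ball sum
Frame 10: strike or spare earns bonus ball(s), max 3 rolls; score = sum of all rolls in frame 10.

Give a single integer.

Answer: 95

Derivation:
Frame 1: OPEN (2+4=6). Cumulative: 6
Frame 2: OPEN (1+7=8). Cumulative: 14
Frame 3: OPEN (7+1=8). Cumulative: 22
Frame 4: OPEN (0+6=6). Cumulative: 28
Frame 5: STRIKE. 10 + next two rolls (0+5) = 15. Cumulative: 43
Frame 6: OPEN (0+5=5). Cumulative: 48
Frame 7: OPEN (4+1=5). Cumulative: 53
Frame 8: STRIKE. 10 + next two rolls (5+4) = 19. Cumulative: 72
Frame 9: OPEN (5+4=9). Cumulative: 81
Frame 10: SPARE. Sum of all frame-10 rolls (0+10+4) = 14. Cumulative: 95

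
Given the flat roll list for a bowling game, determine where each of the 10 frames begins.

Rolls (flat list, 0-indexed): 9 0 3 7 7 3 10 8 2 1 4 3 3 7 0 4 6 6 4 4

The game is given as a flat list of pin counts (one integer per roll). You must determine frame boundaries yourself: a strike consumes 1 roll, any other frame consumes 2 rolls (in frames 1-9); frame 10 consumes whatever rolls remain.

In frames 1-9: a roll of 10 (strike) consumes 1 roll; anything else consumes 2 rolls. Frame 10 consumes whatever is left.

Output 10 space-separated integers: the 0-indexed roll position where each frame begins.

Frame 1 starts at roll index 0: rolls=9,0 (sum=9), consumes 2 rolls
Frame 2 starts at roll index 2: rolls=3,7 (sum=10), consumes 2 rolls
Frame 3 starts at roll index 4: rolls=7,3 (sum=10), consumes 2 rolls
Frame 4 starts at roll index 6: roll=10 (strike), consumes 1 roll
Frame 5 starts at roll index 7: rolls=8,2 (sum=10), consumes 2 rolls
Frame 6 starts at roll index 9: rolls=1,4 (sum=5), consumes 2 rolls
Frame 7 starts at roll index 11: rolls=3,3 (sum=6), consumes 2 rolls
Frame 8 starts at roll index 13: rolls=7,0 (sum=7), consumes 2 rolls
Frame 9 starts at roll index 15: rolls=4,6 (sum=10), consumes 2 rolls
Frame 10 starts at roll index 17: 3 remaining rolls

Answer: 0 2 4 6 7 9 11 13 15 17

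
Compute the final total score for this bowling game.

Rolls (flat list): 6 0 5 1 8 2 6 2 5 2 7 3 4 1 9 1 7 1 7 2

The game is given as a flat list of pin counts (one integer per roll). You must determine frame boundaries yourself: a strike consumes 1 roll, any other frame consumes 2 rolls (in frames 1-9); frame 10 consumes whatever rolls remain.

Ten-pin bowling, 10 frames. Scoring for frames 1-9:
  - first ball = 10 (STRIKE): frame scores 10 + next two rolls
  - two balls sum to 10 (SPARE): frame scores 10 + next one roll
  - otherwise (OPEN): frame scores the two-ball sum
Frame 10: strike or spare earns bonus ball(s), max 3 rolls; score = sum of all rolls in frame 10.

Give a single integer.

Answer: 96

Derivation:
Frame 1: OPEN (6+0=6). Cumulative: 6
Frame 2: OPEN (5+1=6). Cumulative: 12
Frame 3: SPARE (8+2=10). 10 + next roll (6) = 16. Cumulative: 28
Frame 4: OPEN (6+2=8). Cumulative: 36
Frame 5: OPEN (5+2=7). Cumulative: 43
Frame 6: SPARE (7+3=10). 10 + next roll (4) = 14. Cumulative: 57
Frame 7: OPEN (4+1=5). Cumulative: 62
Frame 8: SPARE (9+1=10). 10 + next roll (7) = 17. Cumulative: 79
Frame 9: OPEN (7+1=8). Cumulative: 87
Frame 10: OPEN. Sum of all frame-10 rolls (7+2) = 9. Cumulative: 96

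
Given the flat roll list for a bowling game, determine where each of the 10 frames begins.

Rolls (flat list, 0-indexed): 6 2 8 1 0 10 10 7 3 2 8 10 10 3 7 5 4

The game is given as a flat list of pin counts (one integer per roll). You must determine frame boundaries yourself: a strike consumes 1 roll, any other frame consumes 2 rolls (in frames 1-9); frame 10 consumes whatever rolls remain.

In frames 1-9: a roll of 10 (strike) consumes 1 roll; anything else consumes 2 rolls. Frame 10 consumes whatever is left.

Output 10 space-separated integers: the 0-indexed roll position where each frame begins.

Frame 1 starts at roll index 0: rolls=6,2 (sum=8), consumes 2 rolls
Frame 2 starts at roll index 2: rolls=8,1 (sum=9), consumes 2 rolls
Frame 3 starts at roll index 4: rolls=0,10 (sum=10), consumes 2 rolls
Frame 4 starts at roll index 6: roll=10 (strike), consumes 1 roll
Frame 5 starts at roll index 7: rolls=7,3 (sum=10), consumes 2 rolls
Frame 6 starts at roll index 9: rolls=2,8 (sum=10), consumes 2 rolls
Frame 7 starts at roll index 11: roll=10 (strike), consumes 1 roll
Frame 8 starts at roll index 12: roll=10 (strike), consumes 1 roll
Frame 9 starts at roll index 13: rolls=3,7 (sum=10), consumes 2 rolls
Frame 10 starts at roll index 15: 2 remaining rolls

Answer: 0 2 4 6 7 9 11 12 13 15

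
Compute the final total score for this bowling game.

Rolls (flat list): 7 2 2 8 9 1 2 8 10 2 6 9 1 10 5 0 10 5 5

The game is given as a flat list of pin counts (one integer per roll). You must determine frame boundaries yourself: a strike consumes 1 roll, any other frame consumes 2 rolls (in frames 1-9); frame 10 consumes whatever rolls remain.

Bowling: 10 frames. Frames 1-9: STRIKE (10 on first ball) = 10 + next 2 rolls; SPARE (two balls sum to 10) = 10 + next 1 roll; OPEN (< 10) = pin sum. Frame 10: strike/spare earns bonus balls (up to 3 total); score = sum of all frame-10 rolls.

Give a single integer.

Answer: 146

Derivation:
Frame 1: OPEN (7+2=9). Cumulative: 9
Frame 2: SPARE (2+8=10). 10 + next roll (9) = 19. Cumulative: 28
Frame 3: SPARE (9+1=10). 10 + next roll (2) = 12. Cumulative: 40
Frame 4: SPARE (2+8=10). 10 + next roll (10) = 20. Cumulative: 60
Frame 5: STRIKE. 10 + next two rolls (2+6) = 18. Cumulative: 78
Frame 6: OPEN (2+6=8). Cumulative: 86
Frame 7: SPARE (9+1=10). 10 + next roll (10) = 20. Cumulative: 106
Frame 8: STRIKE. 10 + next two rolls (5+0) = 15. Cumulative: 121
Frame 9: OPEN (5+0=5). Cumulative: 126
Frame 10: STRIKE. Sum of all frame-10 rolls (10+5+5) = 20. Cumulative: 146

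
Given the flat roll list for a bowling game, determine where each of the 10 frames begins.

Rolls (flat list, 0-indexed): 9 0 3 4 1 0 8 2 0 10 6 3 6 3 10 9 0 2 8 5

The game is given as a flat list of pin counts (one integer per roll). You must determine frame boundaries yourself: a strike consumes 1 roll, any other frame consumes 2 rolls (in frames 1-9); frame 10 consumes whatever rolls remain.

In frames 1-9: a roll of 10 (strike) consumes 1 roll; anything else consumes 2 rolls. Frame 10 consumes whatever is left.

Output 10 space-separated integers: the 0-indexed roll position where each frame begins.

Answer: 0 2 4 6 8 10 12 14 15 17

Derivation:
Frame 1 starts at roll index 0: rolls=9,0 (sum=9), consumes 2 rolls
Frame 2 starts at roll index 2: rolls=3,4 (sum=7), consumes 2 rolls
Frame 3 starts at roll index 4: rolls=1,0 (sum=1), consumes 2 rolls
Frame 4 starts at roll index 6: rolls=8,2 (sum=10), consumes 2 rolls
Frame 5 starts at roll index 8: rolls=0,10 (sum=10), consumes 2 rolls
Frame 6 starts at roll index 10: rolls=6,3 (sum=9), consumes 2 rolls
Frame 7 starts at roll index 12: rolls=6,3 (sum=9), consumes 2 rolls
Frame 8 starts at roll index 14: roll=10 (strike), consumes 1 roll
Frame 9 starts at roll index 15: rolls=9,0 (sum=9), consumes 2 rolls
Frame 10 starts at roll index 17: 3 remaining rolls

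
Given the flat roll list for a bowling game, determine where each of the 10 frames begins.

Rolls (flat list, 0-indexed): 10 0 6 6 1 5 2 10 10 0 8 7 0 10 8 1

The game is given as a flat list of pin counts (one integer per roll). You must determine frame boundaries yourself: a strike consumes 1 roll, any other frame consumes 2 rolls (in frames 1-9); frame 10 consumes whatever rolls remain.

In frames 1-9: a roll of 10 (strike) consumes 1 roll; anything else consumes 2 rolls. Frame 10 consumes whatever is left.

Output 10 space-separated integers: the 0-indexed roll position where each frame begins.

Answer: 0 1 3 5 7 8 9 11 13 14

Derivation:
Frame 1 starts at roll index 0: roll=10 (strike), consumes 1 roll
Frame 2 starts at roll index 1: rolls=0,6 (sum=6), consumes 2 rolls
Frame 3 starts at roll index 3: rolls=6,1 (sum=7), consumes 2 rolls
Frame 4 starts at roll index 5: rolls=5,2 (sum=7), consumes 2 rolls
Frame 5 starts at roll index 7: roll=10 (strike), consumes 1 roll
Frame 6 starts at roll index 8: roll=10 (strike), consumes 1 roll
Frame 7 starts at roll index 9: rolls=0,8 (sum=8), consumes 2 rolls
Frame 8 starts at roll index 11: rolls=7,0 (sum=7), consumes 2 rolls
Frame 9 starts at roll index 13: roll=10 (strike), consumes 1 roll
Frame 10 starts at roll index 14: 2 remaining rolls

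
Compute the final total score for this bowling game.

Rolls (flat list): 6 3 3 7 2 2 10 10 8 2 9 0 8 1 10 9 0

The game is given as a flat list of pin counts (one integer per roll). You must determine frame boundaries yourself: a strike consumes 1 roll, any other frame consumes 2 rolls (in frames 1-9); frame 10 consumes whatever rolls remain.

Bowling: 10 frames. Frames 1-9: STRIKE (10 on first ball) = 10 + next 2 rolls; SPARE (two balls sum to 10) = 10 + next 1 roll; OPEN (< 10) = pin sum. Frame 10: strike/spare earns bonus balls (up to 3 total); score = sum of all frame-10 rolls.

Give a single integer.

Answer: 138

Derivation:
Frame 1: OPEN (6+3=9). Cumulative: 9
Frame 2: SPARE (3+7=10). 10 + next roll (2) = 12. Cumulative: 21
Frame 3: OPEN (2+2=4). Cumulative: 25
Frame 4: STRIKE. 10 + next two rolls (10+8) = 28. Cumulative: 53
Frame 5: STRIKE. 10 + next two rolls (8+2) = 20. Cumulative: 73
Frame 6: SPARE (8+2=10). 10 + next roll (9) = 19. Cumulative: 92
Frame 7: OPEN (9+0=9). Cumulative: 101
Frame 8: OPEN (8+1=9). Cumulative: 110
Frame 9: STRIKE. 10 + next two rolls (9+0) = 19. Cumulative: 129
Frame 10: OPEN. Sum of all frame-10 rolls (9+0) = 9. Cumulative: 138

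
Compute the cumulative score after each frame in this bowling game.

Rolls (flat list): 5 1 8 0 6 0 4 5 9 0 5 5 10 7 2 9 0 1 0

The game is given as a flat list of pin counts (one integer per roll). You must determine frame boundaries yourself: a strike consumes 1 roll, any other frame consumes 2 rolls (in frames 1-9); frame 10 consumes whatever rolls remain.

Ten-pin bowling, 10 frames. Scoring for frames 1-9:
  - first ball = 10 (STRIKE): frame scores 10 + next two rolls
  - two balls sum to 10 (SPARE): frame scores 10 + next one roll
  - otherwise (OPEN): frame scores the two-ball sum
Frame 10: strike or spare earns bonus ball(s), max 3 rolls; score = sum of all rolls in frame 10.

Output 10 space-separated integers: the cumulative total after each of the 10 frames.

Answer: 6 14 20 29 38 58 77 86 95 96

Derivation:
Frame 1: OPEN (5+1=6). Cumulative: 6
Frame 2: OPEN (8+0=8). Cumulative: 14
Frame 3: OPEN (6+0=6). Cumulative: 20
Frame 4: OPEN (4+5=9). Cumulative: 29
Frame 5: OPEN (9+0=9). Cumulative: 38
Frame 6: SPARE (5+5=10). 10 + next roll (10) = 20. Cumulative: 58
Frame 7: STRIKE. 10 + next two rolls (7+2) = 19. Cumulative: 77
Frame 8: OPEN (7+2=9). Cumulative: 86
Frame 9: OPEN (9+0=9). Cumulative: 95
Frame 10: OPEN. Sum of all frame-10 rolls (1+0) = 1. Cumulative: 96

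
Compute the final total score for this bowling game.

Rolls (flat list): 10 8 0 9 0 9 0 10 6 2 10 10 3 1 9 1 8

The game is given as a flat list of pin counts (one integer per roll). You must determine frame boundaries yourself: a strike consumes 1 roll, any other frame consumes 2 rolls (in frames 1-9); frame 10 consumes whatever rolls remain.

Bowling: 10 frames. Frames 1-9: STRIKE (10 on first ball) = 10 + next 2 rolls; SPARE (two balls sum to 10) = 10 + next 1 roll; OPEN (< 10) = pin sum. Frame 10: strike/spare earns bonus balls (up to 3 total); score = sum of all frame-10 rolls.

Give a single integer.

Answer: 129

Derivation:
Frame 1: STRIKE. 10 + next two rolls (8+0) = 18. Cumulative: 18
Frame 2: OPEN (8+0=8). Cumulative: 26
Frame 3: OPEN (9+0=9). Cumulative: 35
Frame 4: OPEN (9+0=9). Cumulative: 44
Frame 5: STRIKE. 10 + next two rolls (6+2) = 18. Cumulative: 62
Frame 6: OPEN (6+2=8). Cumulative: 70
Frame 7: STRIKE. 10 + next two rolls (10+3) = 23. Cumulative: 93
Frame 8: STRIKE. 10 + next two rolls (3+1) = 14. Cumulative: 107
Frame 9: OPEN (3+1=4). Cumulative: 111
Frame 10: SPARE. Sum of all frame-10 rolls (9+1+8) = 18. Cumulative: 129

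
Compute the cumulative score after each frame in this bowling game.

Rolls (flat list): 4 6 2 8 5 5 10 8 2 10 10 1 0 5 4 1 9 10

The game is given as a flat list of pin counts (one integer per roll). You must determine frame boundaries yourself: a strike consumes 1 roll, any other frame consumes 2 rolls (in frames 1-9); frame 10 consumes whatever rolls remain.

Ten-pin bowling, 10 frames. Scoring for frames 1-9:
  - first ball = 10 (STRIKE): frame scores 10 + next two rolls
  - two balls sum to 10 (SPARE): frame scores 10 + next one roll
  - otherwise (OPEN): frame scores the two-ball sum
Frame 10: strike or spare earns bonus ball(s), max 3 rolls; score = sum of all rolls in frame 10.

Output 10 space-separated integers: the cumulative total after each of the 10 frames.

Frame 1: SPARE (4+6=10). 10 + next roll (2) = 12. Cumulative: 12
Frame 2: SPARE (2+8=10). 10 + next roll (5) = 15. Cumulative: 27
Frame 3: SPARE (5+5=10). 10 + next roll (10) = 20. Cumulative: 47
Frame 4: STRIKE. 10 + next two rolls (8+2) = 20. Cumulative: 67
Frame 5: SPARE (8+2=10). 10 + next roll (10) = 20. Cumulative: 87
Frame 6: STRIKE. 10 + next two rolls (10+1) = 21. Cumulative: 108
Frame 7: STRIKE. 10 + next two rolls (1+0) = 11. Cumulative: 119
Frame 8: OPEN (1+0=1). Cumulative: 120
Frame 9: OPEN (5+4=9). Cumulative: 129
Frame 10: SPARE. Sum of all frame-10 rolls (1+9+10) = 20. Cumulative: 149

Answer: 12 27 47 67 87 108 119 120 129 149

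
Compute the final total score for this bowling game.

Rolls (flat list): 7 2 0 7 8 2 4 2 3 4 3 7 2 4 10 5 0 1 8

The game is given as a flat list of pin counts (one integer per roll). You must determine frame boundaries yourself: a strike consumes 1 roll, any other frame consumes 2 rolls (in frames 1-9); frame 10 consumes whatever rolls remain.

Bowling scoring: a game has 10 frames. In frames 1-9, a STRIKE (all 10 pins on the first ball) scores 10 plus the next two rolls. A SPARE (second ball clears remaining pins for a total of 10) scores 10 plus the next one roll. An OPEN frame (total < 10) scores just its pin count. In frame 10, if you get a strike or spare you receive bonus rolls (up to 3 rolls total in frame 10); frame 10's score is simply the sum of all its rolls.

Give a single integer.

Answer: 90

Derivation:
Frame 1: OPEN (7+2=9). Cumulative: 9
Frame 2: OPEN (0+7=7). Cumulative: 16
Frame 3: SPARE (8+2=10). 10 + next roll (4) = 14. Cumulative: 30
Frame 4: OPEN (4+2=6). Cumulative: 36
Frame 5: OPEN (3+4=7). Cumulative: 43
Frame 6: SPARE (3+7=10). 10 + next roll (2) = 12. Cumulative: 55
Frame 7: OPEN (2+4=6). Cumulative: 61
Frame 8: STRIKE. 10 + next two rolls (5+0) = 15. Cumulative: 76
Frame 9: OPEN (5+0=5). Cumulative: 81
Frame 10: OPEN. Sum of all frame-10 rolls (1+8) = 9. Cumulative: 90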